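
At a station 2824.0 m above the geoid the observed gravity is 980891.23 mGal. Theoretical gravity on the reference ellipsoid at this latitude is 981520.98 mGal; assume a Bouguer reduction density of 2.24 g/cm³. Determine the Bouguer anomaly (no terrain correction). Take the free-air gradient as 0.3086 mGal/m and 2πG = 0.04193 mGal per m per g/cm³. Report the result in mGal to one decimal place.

-23.5

Free-air correction = 0.3086 × 2824.0 = 871.49 mGal
Free-air anomaly = 980891.23 − 981520.98 + (871.49) = 241.74 mGal
Bouguer slab correction = 0.04193 × 2.24 × 2824.0 = 265.24 mGal
Simple Bouguer anomaly = 241.74 − (265.24) = -23.50 mGal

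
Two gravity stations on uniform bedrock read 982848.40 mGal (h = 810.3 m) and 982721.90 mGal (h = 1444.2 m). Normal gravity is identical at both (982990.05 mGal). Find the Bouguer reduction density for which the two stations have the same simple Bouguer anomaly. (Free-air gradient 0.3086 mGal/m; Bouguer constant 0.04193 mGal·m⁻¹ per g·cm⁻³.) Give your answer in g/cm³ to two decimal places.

2.60

Δg_obs = 982721.90 − 982848.40 = -126.50 mGal over Δh = 1444.2 − 810.3 = 633.9 m
Equal Bouguer anomalies ⇒ Δg_obs + (0.3086 − 0.04193ρ)·Δh = 0
0.3086 − 0.04193ρ = −Δg_obs/Δh = 0.19956
ρ = (0.3086 − 0.19956) / 0.04193 = 2.60 g/cm³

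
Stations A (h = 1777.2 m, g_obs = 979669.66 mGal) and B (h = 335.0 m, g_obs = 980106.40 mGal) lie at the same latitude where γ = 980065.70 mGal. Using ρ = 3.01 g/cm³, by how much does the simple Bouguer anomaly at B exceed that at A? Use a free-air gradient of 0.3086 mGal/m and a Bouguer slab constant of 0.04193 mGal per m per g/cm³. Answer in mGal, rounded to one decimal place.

Δg_SB(A) = 979669.66 − 980065.70 + 0.3086×1777.2 − 0.04193×3.01×1777.2 = -71.90 mGal
Δg_SB(B) = 980106.40 − 980065.70 + 0.3086×335.0 − 0.04193×3.01×335.0 = 101.80 mGal
Difference = 101.80 − (-71.90) = 173.70 mGal

173.7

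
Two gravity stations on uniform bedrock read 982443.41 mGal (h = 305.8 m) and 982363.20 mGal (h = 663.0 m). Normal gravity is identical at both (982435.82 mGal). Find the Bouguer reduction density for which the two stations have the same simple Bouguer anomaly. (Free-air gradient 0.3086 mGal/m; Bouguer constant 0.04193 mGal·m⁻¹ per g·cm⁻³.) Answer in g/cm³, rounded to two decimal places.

2.00

Δg_obs = 982363.20 − 982443.41 = -80.21 mGal over Δh = 663.0 − 305.8 = 357.2 m
Equal Bouguer anomalies ⇒ Δg_obs + (0.3086 − 0.04193ρ)·Δh = 0
0.3086 − 0.04193ρ = −Δg_obs/Δh = 0.22455
ρ = (0.3086 − 0.22455) / 0.04193 = 2.00 g/cm³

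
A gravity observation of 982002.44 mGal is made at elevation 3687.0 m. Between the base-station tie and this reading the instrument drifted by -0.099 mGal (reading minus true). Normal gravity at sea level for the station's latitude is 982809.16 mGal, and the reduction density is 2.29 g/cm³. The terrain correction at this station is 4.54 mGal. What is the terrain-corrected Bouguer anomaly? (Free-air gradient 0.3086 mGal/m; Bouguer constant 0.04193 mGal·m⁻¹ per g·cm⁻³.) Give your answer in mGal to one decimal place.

-18.3

Drift-corrected reading = 982002.44 − (-0.099) = 982002.539 mGal
Free-air correction = 0.3086 × 3687.0 = 1137.81 mGal
Free-air anomaly = 982002.539 − 982809.16 + (1137.81) = 331.189 mGal
Bouguer slab correction = 0.04193 × 2.29 × 3687.0 = 354.02 mGal
Simple Bouguer anomaly = 331.189 − (354.02) = -22.831 mGal
Complete Bouguer anomaly = -22.831 + 4.54 = -18.291 mGal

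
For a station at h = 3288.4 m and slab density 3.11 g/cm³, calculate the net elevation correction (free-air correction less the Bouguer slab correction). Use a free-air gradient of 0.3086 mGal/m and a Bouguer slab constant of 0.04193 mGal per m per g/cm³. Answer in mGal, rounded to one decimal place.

Combined gradient = 0.3086 − 0.04193 × 3.11 = 0.1781977 mGal/m
Combined elevation correction = 0.1781977 × 3288.4 = 586.0 mGal

586.0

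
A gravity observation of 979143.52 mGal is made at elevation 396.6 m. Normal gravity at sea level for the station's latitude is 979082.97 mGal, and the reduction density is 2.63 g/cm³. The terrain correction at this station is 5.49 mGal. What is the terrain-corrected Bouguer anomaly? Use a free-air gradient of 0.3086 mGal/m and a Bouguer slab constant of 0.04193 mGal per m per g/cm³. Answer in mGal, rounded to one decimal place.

Free-air correction = 0.3086 × 396.6 = 122.39 mGal
Free-air anomaly = 979143.52 − 979082.97 + (122.39) = 182.94 mGal
Bouguer slab correction = 0.04193 × 2.63 × 396.6 = 43.74 mGal
Simple Bouguer anomaly = 182.94 − (43.74) = 139.20 mGal
Complete Bouguer anomaly = 139.20 + 5.49 = 144.69 mGal

144.7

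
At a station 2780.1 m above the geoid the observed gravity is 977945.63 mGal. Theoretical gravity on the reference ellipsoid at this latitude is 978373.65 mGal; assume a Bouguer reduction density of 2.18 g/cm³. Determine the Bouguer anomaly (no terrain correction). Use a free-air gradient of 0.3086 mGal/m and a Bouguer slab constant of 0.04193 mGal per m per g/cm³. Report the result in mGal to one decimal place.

Free-air correction = 0.3086 × 2780.1 = 857.94 mGal
Free-air anomaly = 977945.63 − 978373.65 + (857.94) = 429.92 mGal
Bouguer slab correction = 0.04193 × 2.18 × 2780.1 = 254.12 mGal
Simple Bouguer anomaly = 429.92 − (254.12) = 175.80 mGal

175.8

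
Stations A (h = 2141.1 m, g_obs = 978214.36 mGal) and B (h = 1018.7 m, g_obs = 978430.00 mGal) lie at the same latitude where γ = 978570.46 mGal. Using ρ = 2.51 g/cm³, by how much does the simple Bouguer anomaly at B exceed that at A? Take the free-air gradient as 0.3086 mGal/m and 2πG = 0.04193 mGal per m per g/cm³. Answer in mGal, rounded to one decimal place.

-12.6

Δg_SB(A) = 978214.36 − 978570.46 + 0.3086×2141.1 − 0.04193×2.51×2141.1 = 79.30 mGal
Δg_SB(B) = 978430.00 − 978570.46 + 0.3086×1018.7 − 0.04193×2.51×1018.7 = 66.70 mGal
Difference = 66.70 − (79.30) = -12.60 mGal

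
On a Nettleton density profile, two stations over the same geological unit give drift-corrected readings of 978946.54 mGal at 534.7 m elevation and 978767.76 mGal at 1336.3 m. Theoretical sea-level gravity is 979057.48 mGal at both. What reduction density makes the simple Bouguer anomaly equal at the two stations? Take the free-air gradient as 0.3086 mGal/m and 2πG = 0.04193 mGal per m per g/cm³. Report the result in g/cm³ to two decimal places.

2.04

Δg_obs = 978767.76 − 978946.54 = -178.78 mGal over Δh = 1336.3 − 534.7 = 801.6 m
Equal Bouguer anomalies ⇒ Δg_obs + (0.3086 − 0.04193ρ)·Δh = 0
0.3086 − 0.04193ρ = −Δg_obs/Δh = 0.22303
ρ = (0.3086 − 0.22303) / 0.04193 = 2.04 g/cm³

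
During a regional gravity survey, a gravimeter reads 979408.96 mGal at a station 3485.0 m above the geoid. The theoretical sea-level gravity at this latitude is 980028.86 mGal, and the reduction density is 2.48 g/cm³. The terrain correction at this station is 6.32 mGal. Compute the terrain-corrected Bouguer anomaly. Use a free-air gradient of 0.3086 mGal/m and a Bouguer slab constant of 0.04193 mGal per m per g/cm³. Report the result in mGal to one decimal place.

99.5

Free-air correction = 0.3086 × 3485.0 = 1075.47 mGal
Free-air anomaly = 979408.96 − 980028.86 + (1075.47) = 455.57 mGal
Bouguer slab correction = 0.04193 × 2.48 × 3485.0 = 362.39 mGal
Simple Bouguer anomaly = 455.57 − (362.39) = 93.18 mGal
Complete Bouguer anomaly = 93.18 + 6.32 = 99.50 mGal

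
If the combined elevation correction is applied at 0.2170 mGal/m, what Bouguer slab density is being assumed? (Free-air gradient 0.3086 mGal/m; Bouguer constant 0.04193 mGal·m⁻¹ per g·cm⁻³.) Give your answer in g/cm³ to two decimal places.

0.2170 = 0.3086 − 0.04193 × ρ
ρ = (0.3086 − 0.2170) / 0.04193 = 2.18 g/cm³

2.18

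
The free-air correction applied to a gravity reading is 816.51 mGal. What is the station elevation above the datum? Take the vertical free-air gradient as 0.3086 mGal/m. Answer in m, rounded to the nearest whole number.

2646

h = 816.51 / 0.3086 = 2645.85 m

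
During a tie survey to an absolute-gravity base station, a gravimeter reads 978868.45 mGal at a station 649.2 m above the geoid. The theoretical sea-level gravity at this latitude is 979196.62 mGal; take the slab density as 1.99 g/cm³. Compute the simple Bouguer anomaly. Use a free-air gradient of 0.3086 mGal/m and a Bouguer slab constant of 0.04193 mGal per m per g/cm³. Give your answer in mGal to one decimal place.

Free-air correction = 0.3086 × 649.2 = 200.34 mGal
Free-air anomaly = 978868.45 − 979196.62 + (200.34) = -127.83 mGal
Bouguer slab correction = 0.04193 × 1.99 × 649.2 = 54.17 mGal
Simple Bouguer anomaly = -127.83 − (54.17) = -182.00 mGal

-182.0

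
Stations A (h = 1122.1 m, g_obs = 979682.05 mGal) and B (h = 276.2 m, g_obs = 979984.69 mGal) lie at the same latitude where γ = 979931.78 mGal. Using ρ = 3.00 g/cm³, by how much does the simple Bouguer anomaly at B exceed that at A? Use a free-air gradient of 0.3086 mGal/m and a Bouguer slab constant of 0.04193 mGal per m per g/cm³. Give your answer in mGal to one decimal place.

Δg_SB(A) = 979682.05 − 979931.78 + 0.3086×1122.1 − 0.04193×3.00×1122.1 = -44.60 mGal
Δg_SB(B) = 979984.69 − 979931.78 + 0.3086×276.2 − 0.04193×3.00×276.2 = 103.40 mGal
Difference = 103.40 − (-44.60) = 148.00 mGal

148.0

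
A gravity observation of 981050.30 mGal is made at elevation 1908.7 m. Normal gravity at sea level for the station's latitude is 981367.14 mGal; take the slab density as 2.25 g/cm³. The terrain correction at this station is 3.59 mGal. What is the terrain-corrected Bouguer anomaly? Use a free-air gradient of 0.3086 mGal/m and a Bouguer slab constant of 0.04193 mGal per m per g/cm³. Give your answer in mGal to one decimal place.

95.7

Free-air correction = 0.3086 × 1908.7 = 589.02 mGal
Free-air anomaly = 981050.30 − 981367.14 + (589.02) = 272.18 mGal
Bouguer slab correction = 0.04193 × 2.25 × 1908.7 = 180.07 mGal
Simple Bouguer anomaly = 272.18 − (180.07) = 92.11 mGal
Complete Bouguer anomaly = 92.11 + 3.59 = 95.70 mGal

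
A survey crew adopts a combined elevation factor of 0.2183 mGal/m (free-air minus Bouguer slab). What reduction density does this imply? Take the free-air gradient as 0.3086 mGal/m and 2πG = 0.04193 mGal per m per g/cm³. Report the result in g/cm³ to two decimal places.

0.2183 = 0.3086 − 0.04193 × ρ
ρ = (0.3086 − 0.2183) / 0.04193 = 2.15 g/cm³

2.15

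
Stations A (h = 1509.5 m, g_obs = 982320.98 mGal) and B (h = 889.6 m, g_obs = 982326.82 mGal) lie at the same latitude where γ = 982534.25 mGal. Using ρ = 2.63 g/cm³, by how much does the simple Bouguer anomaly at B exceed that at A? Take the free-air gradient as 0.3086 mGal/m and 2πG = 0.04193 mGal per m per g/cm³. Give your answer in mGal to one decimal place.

-117.1

Δg_SB(A) = 982320.98 − 982534.25 + 0.3086×1509.5 − 0.04193×2.63×1509.5 = 86.10 mGal
Δg_SB(B) = 982326.82 − 982534.25 + 0.3086×889.6 − 0.04193×2.63×889.6 = -31.00 mGal
Difference = -31.00 − (86.10) = -117.10 mGal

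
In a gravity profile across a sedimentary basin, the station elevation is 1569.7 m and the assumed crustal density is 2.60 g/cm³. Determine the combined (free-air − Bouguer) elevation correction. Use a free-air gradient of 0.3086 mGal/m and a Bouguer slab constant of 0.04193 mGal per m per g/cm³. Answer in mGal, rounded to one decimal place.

Combined gradient = 0.3086 − 0.04193 × 2.60 = 0.1995820 mGal/m
Combined elevation correction = 0.1995820 × 1569.7 = 313.3 mGal

313.3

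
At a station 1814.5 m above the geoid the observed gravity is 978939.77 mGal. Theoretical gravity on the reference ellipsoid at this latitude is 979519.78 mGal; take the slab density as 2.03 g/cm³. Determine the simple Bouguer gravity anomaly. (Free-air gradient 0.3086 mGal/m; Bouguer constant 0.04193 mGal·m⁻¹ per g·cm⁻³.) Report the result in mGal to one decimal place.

Free-air correction = 0.3086 × 1814.5 = 559.95 mGal
Free-air anomaly = 978939.77 − 979519.78 + (559.95) = -20.06 mGal
Bouguer slab correction = 0.04193 × 2.03 × 1814.5 = 154.45 mGal
Simple Bouguer anomaly = -20.06 − (154.45) = -174.51 mGal

-174.5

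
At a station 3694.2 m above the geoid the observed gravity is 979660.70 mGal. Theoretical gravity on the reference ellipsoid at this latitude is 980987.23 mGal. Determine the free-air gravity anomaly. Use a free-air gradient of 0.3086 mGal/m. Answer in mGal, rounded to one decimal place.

Free-air correction = 0.3086 × 3694.2 = 1140.03 mGal
Free-air anomaly = 979660.70 − 980987.23 + (1140.03) = -186.50 mGal

-186.5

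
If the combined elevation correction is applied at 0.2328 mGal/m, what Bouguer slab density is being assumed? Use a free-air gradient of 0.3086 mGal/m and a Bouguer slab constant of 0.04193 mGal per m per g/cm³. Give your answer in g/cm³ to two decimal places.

0.2328 = 0.3086 − 0.04193 × ρ
ρ = (0.3086 − 0.2328) / 0.04193 = 1.81 g/cm³

1.81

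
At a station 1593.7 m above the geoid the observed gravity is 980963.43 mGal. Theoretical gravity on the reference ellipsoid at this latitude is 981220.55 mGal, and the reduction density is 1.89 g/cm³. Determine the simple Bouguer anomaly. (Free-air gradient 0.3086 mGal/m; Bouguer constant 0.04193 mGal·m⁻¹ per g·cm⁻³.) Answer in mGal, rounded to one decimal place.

Free-air correction = 0.3086 × 1593.7 = 491.82 mGal
Free-air anomaly = 980963.43 − 981220.55 + (491.82) = 234.70 mGal
Bouguer slab correction = 0.04193 × 1.89 × 1593.7 = 126.30 mGal
Simple Bouguer anomaly = 234.70 − (126.30) = 108.40 mGal

108.4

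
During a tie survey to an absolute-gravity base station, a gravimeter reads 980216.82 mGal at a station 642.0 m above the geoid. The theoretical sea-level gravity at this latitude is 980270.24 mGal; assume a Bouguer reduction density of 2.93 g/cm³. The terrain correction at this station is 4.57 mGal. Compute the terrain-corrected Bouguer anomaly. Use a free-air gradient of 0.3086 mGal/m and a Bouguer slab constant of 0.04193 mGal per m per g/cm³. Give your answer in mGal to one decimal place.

Free-air correction = 0.3086 × 642.0 = 198.12 mGal
Free-air anomaly = 980216.82 − 980270.24 + (198.12) = 144.70 mGal
Bouguer slab correction = 0.04193 × 2.93 × 642.0 = 78.87 mGal
Simple Bouguer anomaly = 144.70 − (78.87) = 65.83 mGal
Complete Bouguer anomaly = 65.83 + 4.57 = 70.40 mGal

70.4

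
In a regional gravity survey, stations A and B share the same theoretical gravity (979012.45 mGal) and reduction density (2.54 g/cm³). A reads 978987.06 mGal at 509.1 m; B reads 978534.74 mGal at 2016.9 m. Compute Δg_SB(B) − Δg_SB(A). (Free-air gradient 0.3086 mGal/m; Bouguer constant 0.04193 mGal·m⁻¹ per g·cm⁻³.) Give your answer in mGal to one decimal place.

Δg_SB(A) = 978987.06 − 979012.45 + 0.3086×509.1 − 0.04193×2.54×509.1 = 77.50 mGal
Δg_SB(B) = 978534.74 − 979012.45 + 0.3086×2016.9 − 0.04193×2.54×2016.9 = -70.10 mGal
Difference = -70.10 − (77.50) = -147.60 mGal

-147.6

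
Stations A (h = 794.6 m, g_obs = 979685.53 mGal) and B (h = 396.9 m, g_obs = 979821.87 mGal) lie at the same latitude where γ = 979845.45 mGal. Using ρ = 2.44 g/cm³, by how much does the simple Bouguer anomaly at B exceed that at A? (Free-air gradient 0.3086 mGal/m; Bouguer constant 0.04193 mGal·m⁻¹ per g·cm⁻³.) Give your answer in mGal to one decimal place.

Δg_SB(A) = 979685.53 − 979845.45 + 0.3086×794.6 − 0.04193×2.44×794.6 = 4.00 mGal
Δg_SB(B) = 979821.87 − 979845.45 + 0.3086×396.9 − 0.04193×2.44×396.9 = 58.30 mGal
Difference = 58.30 − (4.00) = 54.30 mGal

54.3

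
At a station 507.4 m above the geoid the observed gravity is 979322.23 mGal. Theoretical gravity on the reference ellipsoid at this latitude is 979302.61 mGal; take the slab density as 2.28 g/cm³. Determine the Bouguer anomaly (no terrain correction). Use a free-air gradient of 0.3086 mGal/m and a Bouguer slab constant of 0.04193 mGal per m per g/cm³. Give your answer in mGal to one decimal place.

Free-air correction = 0.3086 × 507.4 = 156.58 mGal
Free-air anomaly = 979322.23 − 979302.61 + (156.58) = 176.20 mGal
Bouguer slab correction = 0.04193 × 2.28 × 507.4 = 48.51 mGal
Simple Bouguer anomaly = 176.20 − (48.51) = 127.69 mGal

127.7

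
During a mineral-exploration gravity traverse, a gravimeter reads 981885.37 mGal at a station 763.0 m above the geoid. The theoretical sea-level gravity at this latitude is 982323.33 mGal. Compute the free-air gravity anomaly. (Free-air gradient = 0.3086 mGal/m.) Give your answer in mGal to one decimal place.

Free-air correction = 0.3086 × 763.0 = 235.46 mGal
Free-air anomaly = 981885.37 − 982323.33 + (235.46) = -202.50 mGal

-202.5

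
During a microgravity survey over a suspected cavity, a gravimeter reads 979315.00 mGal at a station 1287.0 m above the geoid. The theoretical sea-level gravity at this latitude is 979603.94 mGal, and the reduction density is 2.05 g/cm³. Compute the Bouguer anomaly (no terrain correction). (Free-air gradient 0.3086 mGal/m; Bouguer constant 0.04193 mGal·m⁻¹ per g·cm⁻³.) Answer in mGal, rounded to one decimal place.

Free-air correction = 0.3086 × 1287.0 = 397.17 mGal
Free-air anomaly = 979315.00 − 979603.94 + (397.17) = 108.23 mGal
Bouguer slab correction = 0.04193 × 2.05 × 1287.0 = 110.63 mGal
Simple Bouguer anomaly = 108.23 − (110.63) = -2.40 mGal

-2.4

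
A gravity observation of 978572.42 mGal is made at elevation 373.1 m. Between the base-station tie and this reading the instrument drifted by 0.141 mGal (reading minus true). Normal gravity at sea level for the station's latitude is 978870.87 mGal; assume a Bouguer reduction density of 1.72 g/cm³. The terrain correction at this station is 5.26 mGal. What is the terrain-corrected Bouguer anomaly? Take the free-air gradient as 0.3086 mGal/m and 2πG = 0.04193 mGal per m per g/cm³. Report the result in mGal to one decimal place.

-205.1

Drift-corrected reading = 978572.42 − (0.141) = 978572.279 mGal
Free-air correction = 0.3086 × 373.1 = 115.14 mGal
Free-air anomaly = 978572.279 − 978870.87 + (115.14) = -183.451 mGal
Bouguer slab correction = 0.04193 × 1.72 × 373.1 = 26.91 mGal
Simple Bouguer anomaly = -183.451 − (26.91) = -210.361 mGal
Complete Bouguer anomaly = -210.361 + 5.26 = -205.101 mGal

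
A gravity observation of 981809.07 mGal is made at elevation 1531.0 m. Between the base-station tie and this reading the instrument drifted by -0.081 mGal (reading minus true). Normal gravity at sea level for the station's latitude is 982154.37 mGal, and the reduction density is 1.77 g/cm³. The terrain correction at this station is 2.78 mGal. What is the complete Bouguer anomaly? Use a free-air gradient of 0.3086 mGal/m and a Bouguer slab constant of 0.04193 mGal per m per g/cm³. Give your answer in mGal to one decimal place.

16.4

Drift-corrected reading = 981809.07 − (-0.081) = 981809.151 mGal
Free-air correction = 0.3086 × 1531.0 = 472.47 mGal
Free-air anomaly = 981809.151 − 982154.37 + (472.47) = 127.251 mGal
Bouguer slab correction = 0.04193 × 1.77 × 1531.0 = 113.62 mGal
Simple Bouguer anomaly = 127.251 − (113.62) = 13.631 mGal
Complete Bouguer anomaly = 13.631 + 2.78 = 16.411 mGal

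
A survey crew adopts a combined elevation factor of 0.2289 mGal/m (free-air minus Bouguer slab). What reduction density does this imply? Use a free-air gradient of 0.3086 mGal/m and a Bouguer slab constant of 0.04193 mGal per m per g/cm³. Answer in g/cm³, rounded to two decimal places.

1.90

0.2289 = 0.3086 − 0.04193 × ρ
ρ = (0.3086 − 0.2289) / 0.04193 = 1.90 g/cm³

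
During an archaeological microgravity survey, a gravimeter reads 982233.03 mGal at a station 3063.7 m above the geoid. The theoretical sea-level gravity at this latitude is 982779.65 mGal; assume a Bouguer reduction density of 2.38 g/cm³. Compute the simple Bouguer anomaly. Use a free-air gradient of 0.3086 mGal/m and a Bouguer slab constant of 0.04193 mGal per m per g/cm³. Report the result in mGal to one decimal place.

93.1

Free-air correction = 0.3086 × 3063.7 = 945.46 mGal
Free-air anomaly = 982233.03 − 982779.65 + (945.46) = 398.84 mGal
Bouguer slab correction = 0.04193 × 2.38 × 3063.7 = 305.74 mGal
Simple Bouguer anomaly = 398.84 − (305.74) = 93.10 mGal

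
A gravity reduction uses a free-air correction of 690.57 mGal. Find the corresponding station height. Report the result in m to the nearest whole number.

2238

h = 690.57 / 0.3086 = 2237.75 m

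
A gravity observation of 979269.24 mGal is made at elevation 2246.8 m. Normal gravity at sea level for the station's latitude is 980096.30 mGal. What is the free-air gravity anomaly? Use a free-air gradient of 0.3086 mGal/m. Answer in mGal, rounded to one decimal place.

Free-air correction = 0.3086 × 2246.8 = 693.36 mGal
Free-air anomaly = 979269.24 − 980096.30 + (693.36) = -133.70 mGal

-133.7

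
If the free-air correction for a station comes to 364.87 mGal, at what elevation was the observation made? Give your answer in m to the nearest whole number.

1182

h = 364.87 / 0.3086 = 1182.34 m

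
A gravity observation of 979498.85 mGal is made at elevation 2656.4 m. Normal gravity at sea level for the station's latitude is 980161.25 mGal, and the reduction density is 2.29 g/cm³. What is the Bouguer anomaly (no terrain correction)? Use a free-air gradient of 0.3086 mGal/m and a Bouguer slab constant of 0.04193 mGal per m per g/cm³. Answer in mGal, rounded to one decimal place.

Free-air correction = 0.3086 × 2656.4 = 819.77 mGal
Free-air anomaly = 979498.85 − 980161.25 + (819.77) = 157.37 mGal
Bouguer slab correction = 0.04193 × 2.29 × 2656.4 = 255.07 mGal
Simple Bouguer anomaly = 157.37 − (255.07) = -97.70 mGal

-97.7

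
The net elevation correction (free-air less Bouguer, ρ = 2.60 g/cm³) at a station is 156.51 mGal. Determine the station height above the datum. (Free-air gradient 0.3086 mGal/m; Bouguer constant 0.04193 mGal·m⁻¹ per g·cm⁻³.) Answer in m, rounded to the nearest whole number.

784

Combined gradient = 0.3086 − 0.04193 × 2.60 = 0.1995820 mGal/m
h = 156.51 / 0.1995820 = 784.19 m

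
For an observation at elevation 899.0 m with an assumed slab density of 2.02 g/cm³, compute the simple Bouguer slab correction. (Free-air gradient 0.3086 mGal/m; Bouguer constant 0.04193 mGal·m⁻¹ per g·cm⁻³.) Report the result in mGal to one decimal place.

76.1

Bouguer slab correction = 0.04193 × 2.02 × 899.0 = 76.1 mGal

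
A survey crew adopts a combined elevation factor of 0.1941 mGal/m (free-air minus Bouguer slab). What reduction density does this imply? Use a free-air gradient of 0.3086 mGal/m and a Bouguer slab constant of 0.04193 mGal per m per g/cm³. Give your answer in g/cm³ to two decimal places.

2.73

0.1941 = 0.3086 − 0.04193 × ρ
ρ = (0.3086 − 0.1941) / 0.04193 = 2.73 g/cm³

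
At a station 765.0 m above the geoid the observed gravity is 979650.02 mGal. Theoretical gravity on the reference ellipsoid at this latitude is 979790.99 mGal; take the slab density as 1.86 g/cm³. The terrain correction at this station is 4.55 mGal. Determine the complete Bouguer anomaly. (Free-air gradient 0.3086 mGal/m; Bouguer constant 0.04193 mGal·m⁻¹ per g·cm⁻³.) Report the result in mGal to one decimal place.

Free-air correction = 0.3086 × 765.0 = 236.08 mGal
Free-air anomaly = 979650.02 − 979790.99 + (236.08) = 95.11 mGal
Bouguer slab correction = 0.04193 × 1.86 × 765.0 = 59.66 mGal
Simple Bouguer anomaly = 95.11 − (59.66) = 35.45 mGal
Complete Bouguer anomaly = 35.45 + 4.55 = 40.00 mGal

40.0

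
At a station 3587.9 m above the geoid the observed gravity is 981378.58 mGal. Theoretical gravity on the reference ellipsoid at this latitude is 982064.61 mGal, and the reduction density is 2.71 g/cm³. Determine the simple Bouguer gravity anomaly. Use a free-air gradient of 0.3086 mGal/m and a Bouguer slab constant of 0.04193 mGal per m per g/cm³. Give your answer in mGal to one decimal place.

13.5

Free-air correction = 0.3086 × 3587.9 = 1107.23 mGal
Free-air anomaly = 981378.58 − 982064.61 + (1107.23) = 421.20 mGal
Bouguer slab correction = 0.04193 × 2.71 × 3587.9 = 407.69 mGal
Simple Bouguer anomaly = 421.20 − (407.69) = 13.51 mGal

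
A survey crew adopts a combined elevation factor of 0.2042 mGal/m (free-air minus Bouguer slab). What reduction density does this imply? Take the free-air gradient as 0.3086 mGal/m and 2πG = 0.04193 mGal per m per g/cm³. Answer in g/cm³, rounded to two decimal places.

2.49

0.2042 = 0.3086 − 0.04193 × ρ
ρ = (0.3086 − 0.2042) / 0.04193 = 2.49 g/cm³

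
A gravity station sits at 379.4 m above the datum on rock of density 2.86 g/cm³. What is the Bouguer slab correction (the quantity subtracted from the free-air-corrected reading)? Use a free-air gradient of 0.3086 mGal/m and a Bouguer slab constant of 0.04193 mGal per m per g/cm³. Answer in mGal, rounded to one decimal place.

45.5

Bouguer slab correction = 0.04193 × 2.86 × 379.4 = 45.5 mGal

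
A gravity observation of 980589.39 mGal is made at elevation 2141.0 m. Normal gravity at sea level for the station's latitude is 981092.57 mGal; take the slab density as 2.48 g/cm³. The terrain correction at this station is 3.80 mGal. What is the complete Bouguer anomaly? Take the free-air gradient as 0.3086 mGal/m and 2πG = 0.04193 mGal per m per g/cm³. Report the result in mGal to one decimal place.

-61.3

Free-air correction = 0.3086 × 2141.0 = 660.71 mGal
Free-air anomaly = 980589.39 − 981092.57 + (660.71) = 157.53 mGal
Bouguer slab correction = 0.04193 × 2.48 × 2141.0 = 222.63 mGal
Simple Bouguer anomaly = 157.53 − (222.63) = -65.10 mGal
Complete Bouguer anomaly = -65.10 + 3.80 = -61.30 mGal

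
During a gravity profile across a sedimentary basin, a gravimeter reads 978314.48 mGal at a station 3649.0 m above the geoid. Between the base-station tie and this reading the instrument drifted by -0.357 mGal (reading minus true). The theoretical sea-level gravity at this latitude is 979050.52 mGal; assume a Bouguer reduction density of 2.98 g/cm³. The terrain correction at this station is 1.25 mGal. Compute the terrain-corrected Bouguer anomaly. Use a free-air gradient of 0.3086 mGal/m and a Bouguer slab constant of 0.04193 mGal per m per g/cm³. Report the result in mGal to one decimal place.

-64.3

Drift-corrected reading = 978314.48 − (-0.357) = 978314.837 mGal
Free-air correction = 0.3086 × 3649.0 = 1126.08 mGal
Free-air anomaly = 978314.837 − 979050.52 + (1126.08) = 390.397 mGal
Bouguer slab correction = 0.04193 × 2.98 × 3649.0 = 455.95 mGal
Simple Bouguer anomaly = 390.397 − (455.95) = -65.553 mGal
Complete Bouguer anomaly = -65.553 + 1.25 = -64.303 mGal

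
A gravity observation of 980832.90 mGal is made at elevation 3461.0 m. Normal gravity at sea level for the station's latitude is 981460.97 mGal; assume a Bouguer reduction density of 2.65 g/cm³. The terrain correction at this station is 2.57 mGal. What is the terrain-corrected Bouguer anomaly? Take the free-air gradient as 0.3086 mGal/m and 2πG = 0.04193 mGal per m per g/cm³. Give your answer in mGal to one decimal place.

58.0

Free-air correction = 0.3086 × 3461.0 = 1068.06 mGal
Free-air anomaly = 980832.90 − 981460.97 + (1068.06) = 439.99 mGal
Bouguer slab correction = 0.04193 × 2.65 × 3461.0 = 384.57 mGal
Simple Bouguer anomaly = 439.99 − (384.57) = 55.42 mGal
Complete Bouguer anomaly = 55.42 + 2.57 = 57.99 mGal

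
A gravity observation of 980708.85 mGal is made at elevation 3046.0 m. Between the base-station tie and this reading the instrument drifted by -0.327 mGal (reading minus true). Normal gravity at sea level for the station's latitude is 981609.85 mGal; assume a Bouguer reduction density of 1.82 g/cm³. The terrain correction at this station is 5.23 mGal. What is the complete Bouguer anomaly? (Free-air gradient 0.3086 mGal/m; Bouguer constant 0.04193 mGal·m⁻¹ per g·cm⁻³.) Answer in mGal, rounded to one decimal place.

Drift-corrected reading = 980708.85 − (-0.327) = 980709.177 mGal
Free-air correction = 0.3086 × 3046.0 = 940.00 mGal
Free-air anomaly = 980709.177 − 981609.85 + (940.00) = 39.327 mGal
Bouguer slab correction = 0.04193 × 1.82 × 3046.0 = 232.45 mGal
Simple Bouguer anomaly = 39.327 − (232.45) = -193.123 mGal
Complete Bouguer anomaly = -193.123 + 5.23 = -187.893 mGal

-187.9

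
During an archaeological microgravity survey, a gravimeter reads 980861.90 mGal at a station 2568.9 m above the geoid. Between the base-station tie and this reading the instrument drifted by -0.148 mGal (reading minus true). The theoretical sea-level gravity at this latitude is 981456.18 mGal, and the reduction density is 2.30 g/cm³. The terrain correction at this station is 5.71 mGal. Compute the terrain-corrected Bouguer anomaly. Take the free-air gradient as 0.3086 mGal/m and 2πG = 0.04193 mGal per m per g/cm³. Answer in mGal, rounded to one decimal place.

Drift-corrected reading = 980861.90 − (-0.148) = 980862.048 mGal
Free-air correction = 0.3086 × 2568.9 = 792.76 mGal
Free-air anomaly = 980862.048 − 981456.18 + (792.76) = 198.628 mGal
Bouguer slab correction = 0.04193 × 2.30 × 2568.9 = 247.74 mGal
Simple Bouguer anomaly = 198.628 − (247.74) = -49.112 mGal
Complete Bouguer anomaly = -49.112 + 5.71 = -43.402 mGal

-43.4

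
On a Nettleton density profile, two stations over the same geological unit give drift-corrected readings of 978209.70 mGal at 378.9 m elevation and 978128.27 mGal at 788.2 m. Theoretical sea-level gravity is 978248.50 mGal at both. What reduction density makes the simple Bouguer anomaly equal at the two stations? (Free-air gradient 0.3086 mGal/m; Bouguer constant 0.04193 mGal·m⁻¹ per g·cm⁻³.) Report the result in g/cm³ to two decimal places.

2.62

Δg_obs = 978128.27 − 978209.70 = -81.43 mGal over Δh = 788.2 − 378.9 = 409.3 m
Equal Bouguer anomalies ⇒ Δg_obs + (0.3086 − 0.04193ρ)·Δh = 0
0.3086 − 0.04193ρ = −Δg_obs/Δh = 0.19895
ρ = (0.3086 − 0.19895) / 0.04193 = 2.62 g/cm³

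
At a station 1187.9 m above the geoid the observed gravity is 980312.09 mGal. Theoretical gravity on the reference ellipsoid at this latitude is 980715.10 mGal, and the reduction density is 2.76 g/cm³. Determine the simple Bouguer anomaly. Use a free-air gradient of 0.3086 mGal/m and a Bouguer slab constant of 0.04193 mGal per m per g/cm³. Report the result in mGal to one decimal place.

Free-air correction = 0.3086 × 1187.9 = 366.59 mGal
Free-air anomaly = 980312.09 − 980715.10 + (366.59) = -36.42 mGal
Bouguer slab correction = 0.04193 × 2.76 × 1187.9 = 137.47 mGal
Simple Bouguer anomaly = -36.42 − (137.47) = -173.89 mGal

-173.9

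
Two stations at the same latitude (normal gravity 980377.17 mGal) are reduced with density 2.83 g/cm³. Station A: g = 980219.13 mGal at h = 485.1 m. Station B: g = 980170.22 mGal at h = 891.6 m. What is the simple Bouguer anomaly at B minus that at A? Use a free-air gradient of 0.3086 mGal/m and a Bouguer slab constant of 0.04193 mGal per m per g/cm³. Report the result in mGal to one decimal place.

28.3

Δg_SB(A) = 980219.13 − 980377.17 + 0.3086×485.1 − 0.04193×2.83×485.1 = -65.90 mGal
Δg_SB(B) = 980170.22 − 980377.17 + 0.3086×891.6 − 0.04193×2.83×891.6 = -37.60 mGal
Difference = -37.60 − (-65.90) = 28.30 mGal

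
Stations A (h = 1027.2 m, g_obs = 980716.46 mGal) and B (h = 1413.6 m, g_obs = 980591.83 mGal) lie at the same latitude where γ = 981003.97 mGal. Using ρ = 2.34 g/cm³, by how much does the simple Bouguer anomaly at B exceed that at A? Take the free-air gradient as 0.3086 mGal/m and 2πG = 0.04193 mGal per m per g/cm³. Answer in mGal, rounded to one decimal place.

Δg_SB(A) = 980716.46 − 981003.97 + 0.3086×1027.2 − 0.04193×2.34×1027.2 = -71.30 mGal
Δg_SB(B) = 980591.83 − 981003.97 + 0.3086×1413.6 − 0.04193×2.34×1413.6 = -114.60 mGal
Difference = -114.60 − (-71.30) = -43.30 mGal

-43.3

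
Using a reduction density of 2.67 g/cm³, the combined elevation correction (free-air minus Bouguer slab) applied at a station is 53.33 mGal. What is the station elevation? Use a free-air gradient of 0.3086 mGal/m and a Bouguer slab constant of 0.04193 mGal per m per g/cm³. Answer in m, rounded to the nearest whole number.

271

Combined gradient = 0.3086 − 0.04193 × 2.67 = 0.1966469 mGal/m
h = 53.33 / 0.1966469 = 271.20 m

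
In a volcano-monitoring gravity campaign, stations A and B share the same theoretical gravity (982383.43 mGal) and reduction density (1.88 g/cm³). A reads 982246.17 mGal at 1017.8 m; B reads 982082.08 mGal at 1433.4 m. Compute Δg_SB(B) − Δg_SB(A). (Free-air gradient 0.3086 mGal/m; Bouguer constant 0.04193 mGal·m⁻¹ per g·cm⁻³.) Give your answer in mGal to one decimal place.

-68.6

Δg_SB(A) = 982246.17 − 982383.43 + 0.3086×1017.8 − 0.04193×1.88×1017.8 = 96.60 mGal
Δg_SB(B) = 982082.08 − 982383.43 + 0.3086×1433.4 − 0.04193×1.88×1433.4 = 28.00 mGal
Difference = 28.00 − (96.60) = -68.60 mGal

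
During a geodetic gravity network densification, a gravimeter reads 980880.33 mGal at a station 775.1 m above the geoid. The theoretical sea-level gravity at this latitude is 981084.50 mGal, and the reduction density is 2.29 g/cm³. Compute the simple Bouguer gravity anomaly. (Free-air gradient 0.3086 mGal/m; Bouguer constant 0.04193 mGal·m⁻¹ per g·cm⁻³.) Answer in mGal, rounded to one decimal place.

-39.4

Free-air correction = 0.3086 × 775.1 = 239.20 mGal
Free-air anomaly = 980880.33 − 981084.50 + (239.20) = 35.03 mGal
Bouguer slab correction = 0.04193 × 2.29 × 775.1 = 74.42 mGal
Simple Bouguer anomaly = 35.03 − (74.42) = -39.39 mGal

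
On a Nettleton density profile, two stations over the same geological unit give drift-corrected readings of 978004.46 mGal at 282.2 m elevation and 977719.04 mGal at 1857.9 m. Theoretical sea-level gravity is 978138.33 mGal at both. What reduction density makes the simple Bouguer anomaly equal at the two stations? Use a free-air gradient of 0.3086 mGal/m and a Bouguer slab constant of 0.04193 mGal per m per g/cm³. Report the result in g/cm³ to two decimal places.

Δg_obs = 977719.04 − 978004.46 = -285.42 mGal over Δh = 1857.9 − 282.2 = 1575.7 m
Equal Bouguer anomalies ⇒ Δg_obs + (0.3086 − 0.04193ρ)·Δh = 0
0.3086 − 0.04193ρ = −Δg_obs/Δh = 0.18114
ρ = (0.3086 − 0.18114) / 0.04193 = 3.04 g/cm³

3.04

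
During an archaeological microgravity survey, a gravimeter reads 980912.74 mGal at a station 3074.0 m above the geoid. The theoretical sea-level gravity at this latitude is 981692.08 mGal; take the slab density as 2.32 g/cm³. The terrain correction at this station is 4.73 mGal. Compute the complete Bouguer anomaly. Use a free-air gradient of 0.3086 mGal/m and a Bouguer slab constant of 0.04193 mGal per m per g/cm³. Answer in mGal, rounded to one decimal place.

-125.0

Free-air correction = 0.3086 × 3074.0 = 948.64 mGal
Free-air anomaly = 980912.74 − 981692.08 + (948.64) = 169.30 mGal
Bouguer slab correction = 0.04193 × 2.32 × 3074.0 = 299.03 mGal
Simple Bouguer anomaly = 169.30 − (299.03) = -129.73 mGal
Complete Bouguer anomaly = -129.73 + 4.73 = -125.00 mGal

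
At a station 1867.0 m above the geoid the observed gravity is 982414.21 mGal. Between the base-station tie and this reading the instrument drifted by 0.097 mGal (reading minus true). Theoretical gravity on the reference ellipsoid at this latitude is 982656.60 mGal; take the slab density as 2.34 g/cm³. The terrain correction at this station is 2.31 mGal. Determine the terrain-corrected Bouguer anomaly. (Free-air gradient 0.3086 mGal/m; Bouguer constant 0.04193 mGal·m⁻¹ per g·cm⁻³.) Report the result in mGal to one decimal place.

Drift-corrected reading = 982414.21 − (0.097) = 982414.113 mGal
Free-air correction = 0.3086 × 1867.0 = 576.16 mGal
Free-air anomaly = 982414.113 − 982656.60 + (576.16) = 333.673 mGal
Bouguer slab correction = 0.04193 × 2.34 × 1867.0 = 183.18 mGal
Simple Bouguer anomaly = 333.673 − (183.18) = 150.493 mGal
Complete Bouguer anomaly = 150.493 + 2.31 = 152.803 mGal

152.8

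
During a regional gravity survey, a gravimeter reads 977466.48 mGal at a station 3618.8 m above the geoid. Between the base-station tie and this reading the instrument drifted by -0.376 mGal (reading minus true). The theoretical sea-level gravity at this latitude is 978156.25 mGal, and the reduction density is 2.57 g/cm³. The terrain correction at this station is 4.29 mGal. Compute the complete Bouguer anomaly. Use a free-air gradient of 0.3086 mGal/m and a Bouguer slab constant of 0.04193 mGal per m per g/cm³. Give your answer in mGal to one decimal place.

41.7

Drift-corrected reading = 977466.48 − (-0.376) = 977466.856 mGal
Free-air correction = 0.3086 × 3618.8 = 1116.76 mGal
Free-air anomaly = 977466.856 − 978156.25 + (1116.76) = 427.366 mGal
Bouguer slab correction = 0.04193 × 2.57 × 3618.8 = 389.96 mGal
Simple Bouguer anomaly = 427.366 − (389.96) = 37.406 mGal
Complete Bouguer anomaly = 37.406 + 4.29 = 41.696 mGal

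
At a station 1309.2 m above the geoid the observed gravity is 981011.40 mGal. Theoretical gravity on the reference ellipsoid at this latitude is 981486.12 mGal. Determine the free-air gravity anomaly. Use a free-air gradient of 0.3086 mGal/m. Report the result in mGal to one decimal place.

Free-air correction = 0.3086 × 1309.2 = 404.02 mGal
Free-air anomaly = 981011.40 − 981486.12 + (404.02) = -70.70 mGal

-70.7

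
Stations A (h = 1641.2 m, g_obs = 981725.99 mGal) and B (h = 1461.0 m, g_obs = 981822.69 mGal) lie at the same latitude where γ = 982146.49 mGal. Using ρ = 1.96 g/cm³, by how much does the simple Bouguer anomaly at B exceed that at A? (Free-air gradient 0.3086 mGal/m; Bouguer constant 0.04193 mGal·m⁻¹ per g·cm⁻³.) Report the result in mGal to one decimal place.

55.9

Δg_SB(A) = 981725.99 − 982146.49 + 0.3086×1641.2 − 0.04193×1.96×1641.2 = -48.90 mGal
Δg_SB(B) = 981822.69 − 982146.49 + 0.3086×1461.0 − 0.04193×1.96×1461.0 = 7.00 mGal
Difference = 7.00 − (-48.90) = 55.90 mGal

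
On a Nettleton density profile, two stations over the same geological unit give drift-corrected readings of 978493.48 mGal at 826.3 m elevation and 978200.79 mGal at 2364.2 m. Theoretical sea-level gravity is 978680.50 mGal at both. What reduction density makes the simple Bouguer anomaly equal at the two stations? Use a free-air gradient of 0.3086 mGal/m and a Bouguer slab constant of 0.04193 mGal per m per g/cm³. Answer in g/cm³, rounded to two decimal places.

2.82

Δg_obs = 978200.79 − 978493.48 = -292.69 mGal over Δh = 2364.2 − 826.3 = 1537.9 m
Equal Bouguer anomalies ⇒ Δg_obs + (0.3086 − 0.04193ρ)·Δh = 0
0.3086 − 0.04193ρ = −Δg_obs/Δh = 0.19032
ρ = (0.3086 − 0.19032) / 0.04193 = 2.82 g/cm³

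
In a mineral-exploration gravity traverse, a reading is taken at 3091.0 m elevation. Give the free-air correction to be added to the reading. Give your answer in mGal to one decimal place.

953.9

Free-air correction = 0.3086 × 3091.0 = 953.9 mGal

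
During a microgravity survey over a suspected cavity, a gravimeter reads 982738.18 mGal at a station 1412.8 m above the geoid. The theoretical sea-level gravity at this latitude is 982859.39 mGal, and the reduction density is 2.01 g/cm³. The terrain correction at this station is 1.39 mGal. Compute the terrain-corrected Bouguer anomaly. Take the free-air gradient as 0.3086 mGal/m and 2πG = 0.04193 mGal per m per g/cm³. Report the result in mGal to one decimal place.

Free-air correction = 0.3086 × 1412.8 = 435.99 mGal
Free-air anomaly = 982738.18 − 982859.39 + (435.99) = 314.78 mGal
Bouguer slab correction = 0.04193 × 2.01 × 1412.8 = 119.07 mGal
Simple Bouguer anomaly = 314.78 − (119.07) = 195.71 mGal
Complete Bouguer anomaly = 195.71 + 1.39 = 197.10 mGal

197.1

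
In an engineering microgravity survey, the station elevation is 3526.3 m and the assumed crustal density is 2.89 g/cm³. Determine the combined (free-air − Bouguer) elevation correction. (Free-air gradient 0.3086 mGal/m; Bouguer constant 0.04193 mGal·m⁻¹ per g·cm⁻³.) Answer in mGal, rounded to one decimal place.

660.9

Combined gradient = 0.3086 − 0.04193 × 2.89 = 0.1874223 mGal/m
Combined elevation correction = 0.1874223 × 3526.3 = 660.9 mGal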